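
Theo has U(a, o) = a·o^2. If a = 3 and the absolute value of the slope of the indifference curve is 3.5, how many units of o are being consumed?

MU_a = o^2 and MU_o = 2·a·o.
MRS = MU_a/MU_o = (1/2)·o/a.
Substitute a = 3: MRS = o/6. Setting o/6 = 3.5 gives o = 3.5·6 = 21.

o = 21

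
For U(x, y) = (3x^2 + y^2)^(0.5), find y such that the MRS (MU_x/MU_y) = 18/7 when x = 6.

For CES with ρ = 2, MRS = (3/1)·(y/x)^(-1).
Setting (3/1)·(y/6)^(-1) = 18/7 gives (y/6)^(-1) = 6/7, so y/6 = 7/6 and y = 7.

y = 7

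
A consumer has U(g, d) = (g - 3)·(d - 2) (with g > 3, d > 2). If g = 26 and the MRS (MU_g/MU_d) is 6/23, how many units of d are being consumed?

MU_g = (d−2), MU_d = (g−3).
MRS = (d−2)/(g−3).
Substitute g = 26: MRS = (d − 2)/23. Setting this equal to 6/23 gives d − 2 = (6/23)·23 = 6, so d = 8.

d = 8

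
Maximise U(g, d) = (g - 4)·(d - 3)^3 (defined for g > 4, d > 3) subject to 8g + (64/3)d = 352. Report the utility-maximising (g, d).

MU_g = (d−3)^3, MU_d = 3·(g−4)·(d−3)^2.
MRS = (1/3)·(d−3)/(g−4).
Tangency: set MRS = p_g/p_d = 8/(64/3) = 0.375.
So (1/3)·(d − 3)/(g − 4) = 0.375, i.e. (d − 3) = 1.125·(g − 4).
Rewrite the budget in excess-of-subsistence terms: 8·(g − 4) + (64/3)·(d − 3) = 352 − 8·4 − (64/3)·3 = 256.
Substituting, 32·(g − 4) = 256, so g − 4 = 8 and g* = 12.
Then d − 3 = 1.125·8 = 9, so d* = 12.

g* = 12, d* = 12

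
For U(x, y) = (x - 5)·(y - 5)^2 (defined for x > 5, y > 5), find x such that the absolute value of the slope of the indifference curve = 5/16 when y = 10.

x = 13

MU_x = (y−5)^2, MU_y = 2·(x−5)·(y−5).
MRS = (1/2)·(y−5)/(x−5).
Substitute y = 10: MRS = 2.5/(x − 5). Setting this equal to 5/16 gives x − 5 = 2.5/(5/16) = 8, so x = 13.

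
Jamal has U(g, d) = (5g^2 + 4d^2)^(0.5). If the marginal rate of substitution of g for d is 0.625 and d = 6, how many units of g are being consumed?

g = 3

For CES with ρ = 2, MRS = (5/4)·(d/g)^(-1).
Setting (5/4)·(6/g)^(-1) = 0.625 gives (6/g)^(-1) = 0.5, so 6/g = 2 and g = 3.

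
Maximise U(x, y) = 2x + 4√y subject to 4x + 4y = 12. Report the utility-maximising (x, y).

MU_x = 2, MU_y = 4/(2√y).
MRS = 2 ÷ (4/(2√y)).
Tangency: set MRS = p_x/p_y = 4/4 = 1.
MRS depends only on y: √y = 1 ⇒ √y = 1 ⇒ y* = 1.
From the budget, 4·x = 12 − 4·1 = 8, so x* = 2.

x* = 2, y* = 1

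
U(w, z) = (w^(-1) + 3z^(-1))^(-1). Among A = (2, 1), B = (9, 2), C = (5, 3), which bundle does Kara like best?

Bundle C

Evaluate utility at each bundle:
U(A) = 0.286.
U(B) = 0.621.
U(C) = 0.833.
Highest utility is C, so C ≻ B ≻ A.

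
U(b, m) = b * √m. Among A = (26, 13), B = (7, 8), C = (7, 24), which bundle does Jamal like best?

Bundle A

Evaluate utility at each bundle:
U(A) = 93.744.
U(B) = 19.799.
U(C) = 34.293.
Highest utility is A, so A ≻ C ≻ B.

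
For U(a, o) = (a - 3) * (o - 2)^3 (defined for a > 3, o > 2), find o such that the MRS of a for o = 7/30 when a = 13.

MU_a = (o−2)^3, MU_o = 3·(a−3)·(o−2)^2.
MRS = (1/3)·(o−2)/(a−3).
Substitute a = 13: MRS = (o − 2)/30. Setting this equal to 7/30 gives o − 2 = (7/30)·30 = 7, so o = 9.

o = 9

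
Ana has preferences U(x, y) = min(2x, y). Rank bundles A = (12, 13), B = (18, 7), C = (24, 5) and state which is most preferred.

Bundle A

Evaluate utility at each bundle:
U(A) = 13.
U(B) = 7.
U(C) = 5.
Highest utility is A, so A ≻ B ≻ C.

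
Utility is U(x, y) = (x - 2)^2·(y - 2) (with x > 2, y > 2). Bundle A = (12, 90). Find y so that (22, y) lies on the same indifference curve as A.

y = 24

U(12, 90) = 8800.
Set U(22, y) = 8800 and solve.
With x = 22: (22 − 2)^2 = 400, so (y − 2) = 8800/400 = 22.
So y = 2 + 22 = 24.
Check: U(22, 24) = 8800.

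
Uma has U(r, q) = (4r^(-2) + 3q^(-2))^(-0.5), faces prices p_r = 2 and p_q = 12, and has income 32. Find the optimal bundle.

r* = 4, q* = 2

For CES with ρ = -2, MRS = (4/3)·(q/r)^3.
Tangency: set MRS = p_r/p_q = 2/12 = 1/6.
So (q/r)^3 = 0.125; taking the cube root, q/r = 0.5, i.e. q = 0.5·r.
Substitute into the budget 2·r + 12·q = 32: 8·r = 32, so r* = 4 and q* = 0.5·4 = 2.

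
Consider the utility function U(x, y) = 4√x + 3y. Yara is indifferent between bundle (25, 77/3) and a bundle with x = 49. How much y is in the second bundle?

y = 23

U(25, 77/3) = 97.
Set U(49, y) = 97 and solve.
With x = 49: √49 = 7, so 3y = 97 − 4·7 = 69 and y = 23.
Check: U(49, 23) = 97.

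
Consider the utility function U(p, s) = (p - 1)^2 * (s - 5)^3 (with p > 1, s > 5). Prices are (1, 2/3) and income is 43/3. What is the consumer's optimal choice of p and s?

MU_p = 2·(p−1)·(s−5)^3, MU_s = 3·(p−1)^2·(s−5)^2.
MRS = (2/3)·(s−5)/(p−1).
Tangency: set MRS = p_p/p_s = 1/(2/3) = 1.5.
So (2/3)·(s − 5)/(p − 1) = 1.5, i.e. (s − 5) = 2.25·(p − 1).
Rewrite the budget in excess-of-subsistence terms: 1·(p − 1) + (2/3)·(s − 5) = 43/3 − 1·1 − (2/3)·5 = 10.
Substituting, 2.5·(p − 1) = 10, so p − 1 = 4 and p* = 5.
Then s − 5 = 2.25·4 = 9, so s* = 14.

p* = 5, s* = 14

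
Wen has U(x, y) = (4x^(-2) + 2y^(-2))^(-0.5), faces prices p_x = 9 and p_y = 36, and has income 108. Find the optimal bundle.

For CES with ρ = -2, MRS = (4/2)·(y/x)^3.
Tangency: set MRS = p_x/p_y = 9/36 = 0.25.
So (y/x)^3 = 0.125; taking the cube root, y/x = 0.5, i.e. y = 0.5·x.
Substitute into the budget 9·x + 36·y = 108: 27·x = 108, so x* = 4 and y* = 0.5·4 = 2.

x* = 4, y* = 2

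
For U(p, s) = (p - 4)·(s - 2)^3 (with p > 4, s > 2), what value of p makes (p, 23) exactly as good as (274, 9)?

U(274, 9) = 92610.
Set U(p, 23) = 92610 and solve.
With s = 23: (23 − 2)^3 = 9261, so (p − 4) = 92610/9261 = 10.
So p = 4 + 10 = 14.
Check: U(14, 23) = 92610.

p = 14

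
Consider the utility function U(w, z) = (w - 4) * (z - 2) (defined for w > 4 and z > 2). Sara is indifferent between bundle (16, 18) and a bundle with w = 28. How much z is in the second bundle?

U(16, 18) = 192.
Set U(28, z) = 192 and solve.
With w = 28: (28 − 4) = 24, so (z − 2) = 192/24 = 8.
So z = 2 + 8 = 10.
Check: U(28, 10) = 192.

z = 10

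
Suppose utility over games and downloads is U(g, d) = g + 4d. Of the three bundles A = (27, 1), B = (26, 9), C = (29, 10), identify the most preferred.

Evaluate utility at each bundle:
U(A) = 31.
U(B) = 62.
U(C) = 69.
Highest utility is C, so C ≻ B ≻ A.

Bundle C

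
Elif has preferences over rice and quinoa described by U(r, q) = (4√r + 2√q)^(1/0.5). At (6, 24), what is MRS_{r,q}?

For CES with ρ = 0.5, MRS = (4/2)·√(q/r).
At (6, 24): MRS = 4.
That is, one extra unit of r is worth 4 units of q at the margin.

MRS = 4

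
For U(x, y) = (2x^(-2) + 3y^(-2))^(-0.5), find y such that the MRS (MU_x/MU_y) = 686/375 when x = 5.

For CES with ρ = -2, MRS = (2/3)·(y/x)^3.
Setting (2/3)·(y/5)^3 = 686/375 gives (y/5)^3 = 343/125, so y/5 = 1.4 and y = 7.

y = 7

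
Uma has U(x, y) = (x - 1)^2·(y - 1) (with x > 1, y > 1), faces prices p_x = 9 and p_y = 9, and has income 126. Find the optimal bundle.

MU_x = 2·(x−1)·(y−1), MU_y = (x−1)^2.
MRS = (2/1)·(y−1)/(x−1).
Tangency: set MRS = p_x/p_y = 9/9 = 1.
So (2/1)·(y − 1)/(x − 1) = 1, i.e. (y − 1) = 0.5·(x − 1).
Rewrite the budget in excess-of-subsistence terms: 9·(x − 1) + 9·(y − 1) = 126 − 9·1 − 9·1 = 108.
Substituting, 13.5·(x − 1) = 108, so x − 1 = 8 and x* = 9.
Then y − 1 = 0.5·8 = 4, so y* = 5.

x* = 9, y* = 5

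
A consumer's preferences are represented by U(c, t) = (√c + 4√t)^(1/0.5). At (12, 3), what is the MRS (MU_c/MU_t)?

For CES with ρ = 0.5, MRS = (1/4)·√(t/c).
At (12, 3): MRS = 0.125.
So at (12, 3) the consumer would give up 0.125 units of t for one more unit of c.

MRS = 0.125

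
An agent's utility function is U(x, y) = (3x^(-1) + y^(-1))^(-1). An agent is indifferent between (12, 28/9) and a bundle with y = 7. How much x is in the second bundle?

U depends on (x, y) only through S = 3x^(-1) + y^(-1), so equal utility means equal S. At (12, 28/9): S = 4/7.
With y = 7: 7^(-1) = 1/7, so 3x^(-1) = 4/7 − 1/7 = 3/7, i.e. x^(-1) = 1/7.
Hence x = 1/(1/7) = 7.
Check: U(7, 7) = 1.75.

x = 7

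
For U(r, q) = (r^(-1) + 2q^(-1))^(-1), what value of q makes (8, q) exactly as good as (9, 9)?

q = 9.6

U depends on (r, q) only through S = r^(-1) + 2q^(-1), so equal utility means equal S. At (9, 9): S = 1/3.
With r = 8: 8^(-1) = 0.125, so 2q^(-1) = 1/3 − 0.125 = 5/24, i.e. q^(-1) = 5/48.
Hence q = 1/(5/48) = 9.6.
Check: U(8, 9.6) = 3.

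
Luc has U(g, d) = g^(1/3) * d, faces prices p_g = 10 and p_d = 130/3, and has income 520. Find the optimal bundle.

g* = 13, d* = 9

MU_g = 1/3·g^(-2/3)·d and MU_d = g^(1/3).
MRS = MU_g/MU_d = (1/3)·d/g.
Tangency: set MRS = p_g/p_d = 10/(130/3) = 3/13.
So (1/3)·d/g = 3/13, i.e. d = (9/13)·g.
Substitute into the budget 10·g + (130/3)·d = 520: 40·g = 520, so g* = 13.
Then d* = (9/13)·13 = 9.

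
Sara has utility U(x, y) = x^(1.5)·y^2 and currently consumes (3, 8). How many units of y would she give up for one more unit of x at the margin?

MRS = 2

MU_x = 1.5·√x·y^2 and MU_y = 2·x^(1.5)·y.
MRS = MU_x/MU_y = (0.75)·y/x.
At (3, 8): MRS = 2.
The indifference curve has slope −2 at this bundle.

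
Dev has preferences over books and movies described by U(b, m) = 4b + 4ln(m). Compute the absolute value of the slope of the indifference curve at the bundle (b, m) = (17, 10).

MRS = 10

MU_b = 4, MU_m = 4/m.
MRS = 4 ÷ (4/m).
At (17, 10): MRS = 10.
That is, one extra unit of b is worth 10 units of m at the margin.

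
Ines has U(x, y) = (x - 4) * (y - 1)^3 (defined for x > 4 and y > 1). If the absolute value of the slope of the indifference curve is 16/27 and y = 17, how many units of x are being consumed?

x = 13

MU_x = (y−1)^3, MU_y = 3·(x−4)·(y−1)^2.
MRS = (1/3)·(y−1)/(x−4).
Substitute y = 17: MRS = (16/3)/(x − 4). Setting this equal to 16/27 gives x − 4 = (16/3)/(16/27) = 9, so x = 13.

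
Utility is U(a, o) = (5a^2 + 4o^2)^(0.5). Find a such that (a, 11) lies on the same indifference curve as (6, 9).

U depends on (a, o) only through S = 5a^2 + 4o^2, so equal utility means equal S. At (6, 9): S = 504.
With o = 11: 4·11^2 = 484, so 5a^2 = 504 − 484 = 20, i.e. a^2 = 4.
Hence a = √4 = 2.
Check: U(2, 11) = 22.4499.

a = 2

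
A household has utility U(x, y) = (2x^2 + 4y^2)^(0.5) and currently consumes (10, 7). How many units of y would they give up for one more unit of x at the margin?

MRS = 5/7

For CES with ρ = 2, MRS = (2/4)·(y/x)^(-1).
At (10, 7): MRS = 5/7.
The indifference curve has slope −5/7 at this bundle.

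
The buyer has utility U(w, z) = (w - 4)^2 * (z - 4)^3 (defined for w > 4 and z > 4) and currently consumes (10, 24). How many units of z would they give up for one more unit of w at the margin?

MU_w = 2·(w−4)·(z−4)^3, MU_z = 3·(w−4)^2·(z−4)^2.
MRS = (2/3)·(z−4)/(w−4).
At (10, 24): MRS = 20/9.
That is, one extra unit of w is worth 20/9 units of z at the margin.

MRS = 20/9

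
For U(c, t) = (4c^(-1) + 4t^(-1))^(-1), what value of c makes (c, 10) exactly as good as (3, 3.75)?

c = 2

U depends on (c, t) only through S = 4c^(-1) + 4t^(-1), so equal utility means equal S. At (3, 3.75): S = 2.4.
With t = 10: 4·10^(-1) = 0.4, so 4c^(-1) = 2.4 − 0.4 = 2, i.e. c^(-1) = 0.5.
Hence c = 1/0.5 = 2.
Check: U(2, 10) = 0.4167.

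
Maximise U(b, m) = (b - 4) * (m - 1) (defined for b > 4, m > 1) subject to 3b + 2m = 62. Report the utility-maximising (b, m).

MU_b = (m−1), MU_m = (b−4).
MRS = (m−1)/(b−4).
Tangency: set MRS = p_b/p_m = 3/2 = 1.5.
So (m − 1)/(b − 4) = 1.5, i.e. (m − 1) = 1.5·(b − 4).
Rewrite the budget in excess-of-subsistence terms: 3·(b − 4) + 2·(m − 1) = 62 − 3·4 − 2·1 = 48.
Substituting, 6·(b − 4) = 48, so b − 4 = 8 and b* = 12.
Then m − 1 = 1.5·8 = 12, so m* = 13.

b* = 12, m* = 13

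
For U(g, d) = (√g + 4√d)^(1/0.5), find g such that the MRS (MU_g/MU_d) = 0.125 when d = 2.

g = 8

For CES with ρ = 0.5, MRS = (1/4)·√(d/g).
Setting (1/4)·√(2/g) = 0.125 gives √(2/g) = 0.5, so 2/g = 0.25 and g = 8.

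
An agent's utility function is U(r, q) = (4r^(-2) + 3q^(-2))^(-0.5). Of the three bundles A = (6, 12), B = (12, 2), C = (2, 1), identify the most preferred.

Evaluate utility at each bundle:
U(A) = 2.753.
U(B) = 1.134.
U(C) = 0.500.
Highest utility is A, so A ≻ B ≻ C.

Bundle A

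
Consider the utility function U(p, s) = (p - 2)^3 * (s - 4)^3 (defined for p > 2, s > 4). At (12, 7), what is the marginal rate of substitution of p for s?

MRS = 0.3

MU_p = 3·(p−2)^2·(s−4)^3, MU_s = 3·(p−2)^3·(s−4)^2.
MRS = (s−4)/(p−2).
At (12, 7): MRS = 0.3.
The indifference curve has slope −0.3 at this bundle.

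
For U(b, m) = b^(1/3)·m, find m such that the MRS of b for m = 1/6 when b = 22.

m = 11

MU_b = 1/3·b^(-2/3)·m and MU_m = b^(1/3).
MRS = MU_b/MU_m = (1/3)·m/b.
Substitute b = 22: MRS = m/66. Setting m/66 = 1/6 gives m = (1/6)·66 = 11.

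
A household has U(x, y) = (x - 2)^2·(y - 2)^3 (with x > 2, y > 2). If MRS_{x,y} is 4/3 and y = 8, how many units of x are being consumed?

MU_x = 2·(x−2)·(y−2)^3, MU_y = 3·(x−2)^2·(y−2)^2.
MRS = (2/3)·(y−2)/(x−2).
Substitute y = 8: MRS = 4/(x − 2). Setting this equal to 4/3 gives x − 2 = 4/(4/3) = 3, so x = 5.

x = 5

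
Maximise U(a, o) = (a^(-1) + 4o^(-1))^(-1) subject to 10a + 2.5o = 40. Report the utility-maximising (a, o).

For CES with ρ = -1, MRS = (1/4)·(o/a)^2.
Tangency: set MRS = p_a/p_o = 10/2.5 = 4.
So (o/a)^2 = 16; taking the square root, o/a = 4, i.e. o = 4·a.
Substitute into the budget 10·a + 2.5·o = 40: 20·a = 40, so a* = 2 and o* = 4·2 = 8.

a* = 2, o* = 8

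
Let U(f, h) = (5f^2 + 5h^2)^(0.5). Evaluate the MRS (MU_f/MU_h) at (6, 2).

MRS = 3

For CES with ρ = 2, MRS = (h/f)^(-1).
At (6, 2): MRS = 3.
That is, one extra unit of f is worth 3 units of h at the margin.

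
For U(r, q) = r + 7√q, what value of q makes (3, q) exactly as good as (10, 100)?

U(10, 100) = 80.
Set U(3, q) = 80 and solve.
With r = 3: 7√q = 80 − 3 = 77, so √q = 11 and q = 121.
Check: U(3, 121) = 80.

q = 121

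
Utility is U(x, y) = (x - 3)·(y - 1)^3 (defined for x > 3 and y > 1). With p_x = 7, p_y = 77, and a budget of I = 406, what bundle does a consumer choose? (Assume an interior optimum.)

MU_x = (y−1)^3, MU_y = 3·(x−3)·(y−1)^2.
MRS = (1/3)·(y−1)/(x−3).
Tangency: set MRS = p_x/p_y = 7/77 = 1/11.
So (1/3)·(y − 1)/(x − 3) = 1/11, i.e. (y − 1) = (3/11)·(x − 3).
Rewrite the budget in excess-of-subsistence terms: 7·(x − 3) + 77·(y − 1) = 406 − 7·3 − 77·1 = 308.
Substituting, 28·(x − 3) = 308, so x − 3 = 11 and x* = 14.
Then y − 1 = (3/11)·11 = 3, so y* = 4.

x* = 14, y* = 4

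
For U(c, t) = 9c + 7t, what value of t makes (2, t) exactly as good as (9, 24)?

U(9, 24) = 249.
Set U(2, t) = 249 and solve.
9·2 + 7t = 249 ⇒ 7t = 231 ⇒ t = 33.
Check: U(2, 33) = 249.

t = 33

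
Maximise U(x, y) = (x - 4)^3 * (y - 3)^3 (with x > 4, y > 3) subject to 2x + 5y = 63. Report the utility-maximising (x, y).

MU_x = 3·(x−4)^2·(y−3)^3, MU_y = 3·(x−4)^3·(y−3)^2.
MRS = (y−3)/(x−4).
Tangency: set MRS = p_x/p_y = 2/5 = 0.4.
So (y − 3)/(x − 4) = 0.4, i.e. (y − 3) = 0.4·(x − 4).
Rewrite the budget in excess-of-subsistence terms: 2·(x − 4) + 5·(y − 3) = 63 − 2·4 − 5·3 = 40.
Substituting, 4·(x − 4) = 40, so x − 4 = 10 and x* = 14.
Then y − 3 = 0.4·10 = 4, so y* = 7.

x* = 14, y* = 7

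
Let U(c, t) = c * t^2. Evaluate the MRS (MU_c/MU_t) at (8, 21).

MRS = 21/16

MU_c = t^2 and MU_t = 2·c·t.
MRS = MU_c/MU_t = (1/2)·t/c.
At (8, 21): MRS = 21/16.
So at (8, 21) the consumer would give up 21/16 units of t for one more unit of c.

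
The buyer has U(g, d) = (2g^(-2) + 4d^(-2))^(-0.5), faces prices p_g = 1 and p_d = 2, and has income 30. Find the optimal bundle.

For CES with ρ = -2, MRS = (2/4)·(d/g)^3.
Tangency: set MRS = p_g/p_d = 1/2 = 0.5.
So (d/g)^3 = 1; taking the cube root, d/g = 1, i.e. d = g.
Substitute into the budget 1·g + 2·d = 30: 3·g = 30, so g* = 10 and d* = 10.

g* = 10, d* = 10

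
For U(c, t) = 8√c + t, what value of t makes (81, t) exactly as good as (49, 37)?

t = 21

U(49, 37) = 93.
Set U(81, t) = 93 and solve.
With c = 81: √81 = 9, so t = 93 − 8·9 = 21.
Check: U(81, 21) = 93.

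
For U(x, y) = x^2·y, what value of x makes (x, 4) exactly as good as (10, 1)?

U(10, 1) = 100.
Set U(x, 4) = 100 and solve.
With y = 4: x^2 = 100/4 = 25; taking the square root, x = 5.
Check: U(5, 4) = 100.

x = 5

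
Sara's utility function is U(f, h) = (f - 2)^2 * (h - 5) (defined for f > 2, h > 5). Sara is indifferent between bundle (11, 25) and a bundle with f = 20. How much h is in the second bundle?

h = 10

U(11, 25) = 1620.
Set U(20, h) = 1620 and solve.
With f = 20: (20 − 2)^2 = 324, so (h − 5) = 1620/324 = 5.
So h = 5 + 5 = 10.
Check: U(20, 10) = 1620.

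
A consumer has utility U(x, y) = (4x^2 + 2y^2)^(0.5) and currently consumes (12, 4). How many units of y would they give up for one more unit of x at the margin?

MRS = 6

For CES with ρ = 2, MRS = (4/2)·(y/x)^(-1).
At (12, 4): MRS = 6.
The indifference curve has slope −6 at this bundle.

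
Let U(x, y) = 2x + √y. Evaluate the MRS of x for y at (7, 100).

MRS = 40

MU_x = 2, MU_y = 1/(2√y).
MRS = 2 ÷ (1/(2√y)).
At (7, 100): MRS = 40.
So at (7, 100) the consumer would give up 40 units of y for one more unit of x.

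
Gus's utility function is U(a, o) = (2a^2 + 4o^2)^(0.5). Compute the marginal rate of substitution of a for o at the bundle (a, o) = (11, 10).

MRS = 0.55

For CES with ρ = 2, MRS = (2/4)·(o/a)^(-1).
At (11, 10): MRS = 0.55.
The indifference curve has slope −0.55 at this bundle.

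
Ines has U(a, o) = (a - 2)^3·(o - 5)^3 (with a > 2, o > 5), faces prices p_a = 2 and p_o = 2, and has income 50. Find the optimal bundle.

MU_a = 3·(a−2)^2·(o−5)^3, MU_o = 3·(a−2)^3·(o−5)^2.
MRS = (o−5)/(a−2).
Tangency: set MRS = p_a/p_o = 2/2 = 1.
So (o − 5)/(a − 2) = 1, i.e. (o − 5) = (a − 2).
Rewrite the budget in excess-of-subsistence terms: 2·(a − 2) + 2·(o − 5) = 50 − 2·2 − 2·5 = 36.
Substituting, 4·(a − 2) = 36, so a − 2 = 9 and a* = 11.
Then o − 5 = 9, so o* = 14.

a* = 11, o* = 14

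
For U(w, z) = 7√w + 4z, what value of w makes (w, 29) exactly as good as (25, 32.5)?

U(25, 32.5) = 165.
Set U(w, 29) = 165 and solve.
With z = 29: 7√w = 165 − 4·29 = 49, so √w = 7 and w = 49.
Check: U(49, 29) = 165.

w = 49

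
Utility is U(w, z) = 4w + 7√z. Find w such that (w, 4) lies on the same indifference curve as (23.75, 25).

w = 29

U(23.75, 25) = 130.
Set U(w, 4) = 130 and solve.
With z = 4: √4 = 2, so 4w = 130 − 7·2 = 116 and w = 29.
Check: U(29, 4) = 130.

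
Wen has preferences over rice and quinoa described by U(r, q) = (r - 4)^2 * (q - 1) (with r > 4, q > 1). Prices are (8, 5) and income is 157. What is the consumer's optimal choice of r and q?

r* = 14, q* = 9

MU_r = 2·(r−4)·(q−1), MU_q = (r−4)^2.
MRS = (2/1)·(q−1)/(r−4).
Tangency: set MRS = p_r/p_q = 8/5 = 1.6.
So (2/1)·(q − 1)/(r − 4) = 1.6, i.e. (q − 1) = 0.8·(r − 4).
Rewrite the budget in excess-of-subsistence terms: 8·(r − 4) + 5·(q − 1) = 157 − 8·4 − 5·1 = 120.
Substituting, 12·(r − 4) = 120, so r − 4 = 10 and r* = 14.
Then q − 1 = 0.8·10 = 8, so q* = 9.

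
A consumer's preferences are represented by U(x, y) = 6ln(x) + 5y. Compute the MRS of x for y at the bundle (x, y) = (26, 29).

MRS = 3/65

MU_x = 6/x, MU_y = 5.
MRS = 6/x ÷ 5.
At (26, 29): MRS = 3/65.
That is, one extra unit of x is worth 3/65 units of y at the margin.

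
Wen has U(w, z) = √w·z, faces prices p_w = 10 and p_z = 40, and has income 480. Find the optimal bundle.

w* = 16, z* = 8

MU_w = 0.5·w^(-0.5)·z and MU_z = √w.
MRS = MU_w/MU_z = (0.5)·z/w.
Tangency: set MRS = p_w/p_z = 10/40 = 0.25.
So (0.5)·z/w = 0.25, i.e. z = 0.5·w.
Substitute into the budget 10·w + 40·z = 480: 30·w = 480, so w* = 16.
Then z* = 0.5·16 = 8.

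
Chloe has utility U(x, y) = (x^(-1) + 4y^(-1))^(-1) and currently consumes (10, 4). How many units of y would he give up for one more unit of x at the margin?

MRS = 1/25

For CES with ρ = -1, MRS = (1/4)·(y/x)^2.
At (10, 4): MRS = 1/25.
That is, one extra unit of x is worth 1/25 units of y at the margin.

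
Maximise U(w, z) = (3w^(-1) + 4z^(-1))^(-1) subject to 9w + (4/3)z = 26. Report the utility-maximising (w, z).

For CES with ρ = -1, MRS = (3/4)·(z/w)^2.
Tangency: set MRS = p_w/p_z = 9/(4/3) = 6.75.
So (z/w)^2 = 9; taking the square root, z/w = 3, i.e. z = 3·w.
Substitute into the budget 9·w + (4/3)·z = 26: 13·w = 26, so w* = 2 and z* = 3·2 = 6.

w* = 2, z* = 6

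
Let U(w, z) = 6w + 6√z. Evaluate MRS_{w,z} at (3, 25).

MRS = 10

MU_w = 6, MU_z = 6/(2√z).
MRS = 6 ÷ (6/(2√z)).
At (3, 25): MRS = 10.
The indifference curve has slope −10 at this bundle.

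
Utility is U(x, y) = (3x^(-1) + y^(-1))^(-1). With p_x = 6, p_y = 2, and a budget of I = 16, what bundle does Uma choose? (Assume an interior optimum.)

x* = 2, y* = 2

For CES with ρ = -1, MRS = (3/1)·(y/x)^2.
Tangency: set MRS = p_x/p_y = 6/2 = 3.
So (y/x)^2 = 1; taking the square root, y/x = 1, i.e. y = x.
Substitute into the budget 6·x + 2·y = 16: 8·x = 16, so x* = 2 and y* = 2.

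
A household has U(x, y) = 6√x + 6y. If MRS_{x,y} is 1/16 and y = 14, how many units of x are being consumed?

x = 64

MU_x = 6/(2√x), MU_y = 6.
MRS = 6/(2√x) ÷ 6.
MRS depends only on x: 0.5/√x = 1/16 ⇒ √x = 0.5/(1/16) = 8 ⇒ x = 64.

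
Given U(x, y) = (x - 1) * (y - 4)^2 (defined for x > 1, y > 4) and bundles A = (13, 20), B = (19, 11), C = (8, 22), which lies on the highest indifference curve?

Evaluate utility at each bundle:
U(A) = 3072.
U(B) = 882.
U(C) = 2268.
Highest utility is A, so A ≻ C ≻ B.

Bundle A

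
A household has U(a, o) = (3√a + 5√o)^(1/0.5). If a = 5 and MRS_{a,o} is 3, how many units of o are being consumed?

o = 125

For CES with ρ = 0.5, MRS = (3/5)·√(o/a).
Setting (3/5)·√(o/5) = 3 gives √(o/5) = 5, so o/5 = 25 and o = 125.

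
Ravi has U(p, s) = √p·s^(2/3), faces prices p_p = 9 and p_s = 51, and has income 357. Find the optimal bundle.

MU_p = 0.5·p^(-0.5)·s^(2/3) and MU_s = 2/3·√p·s^(-1/3).
MRS = MU_p/MU_s = (0.75)·s/p.
Tangency: set MRS = p_p/p_s = 9/51 = 3/17.
So (0.75)·s/p = 3/17, i.e. s = (4/17)·p.
Substitute into the budget 9·p + 51·s = 357: 21·p = 357, so p* = 17.
Then s* = (4/17)·17 = 4.

p* = 17, s* = 4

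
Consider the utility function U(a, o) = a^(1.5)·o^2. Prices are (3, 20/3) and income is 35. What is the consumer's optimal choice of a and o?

MU_a = 1.5·√a·o^2 and MU_o = 2·a^(1.5)·o.
MRS = MU_a/MU_o = (0.75)·o/a.
Tangency: set MRS = p_a/p_o = 3/(20/3) = 0.45.
So (0.75)·o/a = 0.45, i.e. o = 0.6·a.
Substitute into the budget 3·a + (20/3)·o = 35: 7·a = 35, so a* = 5.
Then o* = 0.6·5 = 3.

a* = 5, o* = 3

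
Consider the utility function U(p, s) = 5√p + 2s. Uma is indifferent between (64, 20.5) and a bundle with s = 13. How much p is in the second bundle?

p = 121

U(64, 20.5) = 81.
Set U(p, 13) = 81 and solve.
With s = 13: 5√p = 81 − 2·13 = 55, so √p = 11 and p = 121.
Check: U(121, 13) = 81.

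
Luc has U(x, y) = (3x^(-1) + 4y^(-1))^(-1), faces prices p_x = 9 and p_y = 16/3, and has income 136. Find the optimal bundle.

For CES with ρ = -1, MRS = (3/4)·(y/x)^2.
Tangency: set MRS = p_x/p_y = 9/(16/3) = 27/16.
So (y/x)^2 = 2.25; taking the square root, y/x = 1.5, i.e. y = 1.5·x.
Substitute into the budget 9·x + (16/3)·y = 136: 17·x = 136, so x* = 8 and y* = 1.5·8 = 12.

x* = 8, y* = 12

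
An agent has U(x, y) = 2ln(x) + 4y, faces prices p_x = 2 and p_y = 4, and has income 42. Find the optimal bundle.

x* = 1, y* = 10

MU_x = 2/x, MU_y = 4.
MRS = 2/x ÷ 4.
Tangency: set MRS = p_x/p_y = 2/4 = 0.5.
MRS depends only on x: 0.5/x = 0.5 ⇒ x* = 0.5/0.5 = 1.
From the budget, 4·y = 42 − 2·1 = 40, so y* = 10.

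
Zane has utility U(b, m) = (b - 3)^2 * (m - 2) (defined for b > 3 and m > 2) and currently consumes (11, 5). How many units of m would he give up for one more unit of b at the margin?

MU_b = 2·(b−3)·(m−2), MU_m = (b−3)^2.
MRS = (2/1)·(m−2)/(b−3).
At (11, 5): MRS = 0.75.
The indifference curve has slope −0.75 at this bundle.

MRS = 0.75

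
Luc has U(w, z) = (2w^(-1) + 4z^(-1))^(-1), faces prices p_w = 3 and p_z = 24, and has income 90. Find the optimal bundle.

For CES with ρ = -1, MRS = (2/4)·(z/w)^2.
Tangency: set MRS = p_w/p_z = 3/24 = 0.125.
So (z/w)^2 = 0.25; taking the square root, z/w = 0.5, i.e. z = 0.5·w.
Substitute into the budget 3·w + 24·z = 90: 15·w = 90, so w* = 6 and z* = 0.5·6 = 3.

w* = 6, z* = 3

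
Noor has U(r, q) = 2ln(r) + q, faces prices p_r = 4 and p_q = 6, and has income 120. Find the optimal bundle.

r* = 3, q* = 18

MU_r = 2/r, MU_q = 1.
MRS = 2/r ÷ 1.
Tangency: set MRS = p_r/p_q = 4/6 = 2/3.
MRS depends only on r: 2/r = 2/3 ⇒ r* = 2/(2/3) = 3.
From the budget, 6·q = 120 − 4·3 = 108, so q* = 18.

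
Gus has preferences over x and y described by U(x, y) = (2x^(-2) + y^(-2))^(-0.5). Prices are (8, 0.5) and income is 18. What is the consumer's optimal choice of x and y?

x* = 2, y* = 4

For CES with ρ = -2, MRS = (2/1)·(y/x)^3.
Tangency: set MRS = p_x/p_y = 8/0.5 = 16.
So (y/x)^3 = 8; taking the cube root, y/x = 2, i.e. y = 2·x.
Substitute into the budget 8·x + 0.5·y = 18: 9·x = 18, so x* = 2 and y* = 2·2 = 4.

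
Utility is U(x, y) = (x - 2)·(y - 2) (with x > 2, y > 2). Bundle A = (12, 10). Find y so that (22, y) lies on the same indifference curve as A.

y = 6

U(12, 10) = 80.
Set U(22, y) = 80 and solve.
With x = 22: (22 − 2) = 20, so (y − 2) = 80/20 = 4.
So y = 2 + 4 = 6.
Check: U(22, 6) = 80.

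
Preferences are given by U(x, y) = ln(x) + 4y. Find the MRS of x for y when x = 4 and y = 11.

MRS = 1/16

MU_x = 1/x, MU_y = 4.
MRS = 1/x ÷ 4.
At (4, 11): MRS = 1/16.
So at (4, 11) the consumer would give up 1/16 units of y for one more unit of x.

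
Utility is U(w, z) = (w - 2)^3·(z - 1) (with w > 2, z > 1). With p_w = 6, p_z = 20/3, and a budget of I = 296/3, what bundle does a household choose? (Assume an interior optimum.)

w* = 12, z* = 4

MU_w = 3·(w−2)^2·(z−1), MU_z = (w−2)^3.
MRS = (3/1)·(z−1)/(w−2).
Tangency: set MRS = p_w/p_z = 6/(20/3) = 0.9.
So (3/1)·(z − 1)/(w − 2) = 0.9, i.e. (z − 1) = 0.3·(w − 2).
Rewrite the budget in excess-of-subsistence terms: 6·(w − 2) + (20/3)·(z − 1) = 296/3 − 6·2 − (20/3)·1 = 80.
Substituting, 8·(w − 2) = 80, so w − 2 = 10 and w* = 12.
Then z − 1 = 0.3·10 = 3, so z* = 4.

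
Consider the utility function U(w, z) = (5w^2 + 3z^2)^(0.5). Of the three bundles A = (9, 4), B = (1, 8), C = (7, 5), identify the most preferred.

Bundle A

Evaluate utility at each bundle:
U(A) = 21.284.
U(B) = 14.036.
U(C) = 17.889.
Highest utility is A, so A ≻ C ≻ B.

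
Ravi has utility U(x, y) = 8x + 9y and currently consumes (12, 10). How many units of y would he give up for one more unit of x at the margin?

MRS = 8/9

MU_x = 8, MU_y = 9, so MRS = 8/9 at every bundle.
At (12, 10): MRS = 8/9.
That is, one extra unit of x is worth 8/9 units of y at the margin.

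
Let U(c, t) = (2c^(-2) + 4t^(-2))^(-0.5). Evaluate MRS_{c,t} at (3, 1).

For CES with ρ = -2, MRS = (2/4)·(t/c)^3.
At (3, 1): MRS = 1/54.
So at (3, 1) the consumer would give up 1/54 units of t for one more unit of c.

MRS = 1/54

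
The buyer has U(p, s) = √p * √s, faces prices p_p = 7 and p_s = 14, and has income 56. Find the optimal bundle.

p* = 4, s* = 2

MU_p = 0.5·p^(-0.5)·√s and MU_s = 0.5·√p·s^(-0.5).
MRS = MU_p/MU_s = s/p.
Tangency: set MRS = p_p/p_s = 7/14 = 0.5.
So s/p = 0.5, i.e. s = 0.5·p.
Substitute into the budget 7·p + 14·s = 56: 14·p = 56, so p* = 4.
Then s* = 0.5·4 = 2.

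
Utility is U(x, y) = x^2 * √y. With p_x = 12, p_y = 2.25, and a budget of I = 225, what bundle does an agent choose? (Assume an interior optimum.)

x* = 15, y* = 20

MU_x = 2·x·√y and MU_y = 0.5·x^2·y^(-0.5).
MRS = MU_x/MU_y = (4)·y/x.
Tangency: set MRS = p_x/p_y = 12/2.25 = 16/3.
So (4)·y/x = 16/3, i.e. y = (4/3)·x.
Substitute into the budget 12·x + 2.25·y = 225: 15·x = 225, so x* = 15.
Then y* = (4/3)·15 = 20.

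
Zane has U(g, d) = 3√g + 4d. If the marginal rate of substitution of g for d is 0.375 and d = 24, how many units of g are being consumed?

g = 1

MU_g = 3/(2√g), MU_d = 4.
MRS = 3/(2√g) ÷ 4.
MRS depends only on g: 0.375/√g = 0.375 ⇒ √g = 0.375/0.375 = 1 ⇒ g = 1.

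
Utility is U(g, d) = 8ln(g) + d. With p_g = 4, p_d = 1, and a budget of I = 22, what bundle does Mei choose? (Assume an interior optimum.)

MU_g = 8/g, MU_d = 1.
MRS = 8/g ÷ 1.
Tangency: set MRS = p_g/p_d = 4/1 = 4.
MRS depends only on g: 8/g = 4 ⇒ g* = 8/4 = 2.
From the budget, 1·d = 22 − 4·2 = 14, so d* = 14.

g* = 2, d* = 14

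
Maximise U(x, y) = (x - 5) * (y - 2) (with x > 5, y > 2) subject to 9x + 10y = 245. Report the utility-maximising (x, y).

MU_x = (y−2), MU_y = (x−5).
MRS = (y−2)/(x−5).
Tangency: set MRS = p_x/p_y = 9/10 = 0.9.
So (y − 2)/(x − 5) = 0.9, i.e. (y − 2) = 0.9·(x − 5).
Rewrite the budget in excess-of-subsistence terms: 9·(x − 5) + 10·(y − 2) = 245 − 9·5 − 10·2 = 180.
Substituting, 18·(x − 5) = 180, so x − 5 = 10 and x* = 15.
Then y − 2 = 0.9·10 = 9, so y* = 11.

x* = 15, y* = 11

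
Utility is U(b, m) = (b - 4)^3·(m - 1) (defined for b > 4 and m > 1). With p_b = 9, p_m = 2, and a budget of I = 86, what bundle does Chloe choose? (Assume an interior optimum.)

b* = 8, m* = 7

MU_b = 3·(b−4)^2·(m−1), MU_m = (b−4)^3.
MRS = (3/1)·(m−1)/(b−4).
Tangency: set MRS = p_b/p_m = 9/2 = 4.5.
So (3/1)·(m − 1)/(b − 4) = 4.5, i.e. (m − 1) = 1.5·(b − 4).
Rewrite the budget in excess-of-subsistence terms: 9·(b − 4) + 2·(m − 1) = 86 − 9·4 − 2·1 = 48.
Substituting, 12·(b − 4) = 48, so b − 4 = 4 and b* = 8.
Then m − 1 = 1.5·4 = 6, so m* = 7.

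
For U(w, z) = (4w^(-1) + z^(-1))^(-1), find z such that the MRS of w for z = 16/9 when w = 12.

For CES with ρ = -1, MRS = (4/1)·(z/w)^2.
Setting (4/1)·(z/12)^2 = 16/9 gives (z/12)^2 = 4/9, so z/12 = 2/3 and z = 8.

z = 8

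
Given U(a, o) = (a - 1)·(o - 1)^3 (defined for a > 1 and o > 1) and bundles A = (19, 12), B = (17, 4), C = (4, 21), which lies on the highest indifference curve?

Bundle C

Evaluate utility at each bundle:
U(A) = 23958.
U(B) = 432.
U(C) = 24000.
Highest utility is C, so C ≻ A ≻ B.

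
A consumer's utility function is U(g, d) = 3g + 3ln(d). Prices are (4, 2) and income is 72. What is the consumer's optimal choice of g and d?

g* = 17, d* = 2

MU_g = 3, MU_d = 3/d.
MRS = 3 ÷ (3/d).
Tangency: set MRS = p_g/p_d = 4/2 = 2.
MRS depends only on d: d = 2 ⇒ d* = 2.
From the budget, 4·g = 72 − 2·2 = 68, so g* = 17.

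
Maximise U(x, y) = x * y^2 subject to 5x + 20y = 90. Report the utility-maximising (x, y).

x* = 6, y* = 3

MU_x = y^2 and MU_y = 2·x·y.
MRS = MU_x/MU_y = (1/2)·y/x.
Tangency: set MRS = p_x/p_y = 5/20 = 0.25.
So (1/2)·y/x = 0.25, i.e. y = 0.5·x.
Substitute into the budget 5·x + 20·y = 90: 15·x = 90, so x* = 6.
Then y* = 0.5·6 = 3.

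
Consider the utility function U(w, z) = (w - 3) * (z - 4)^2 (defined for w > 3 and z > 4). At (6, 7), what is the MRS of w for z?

MU_w = (z−4)^2, MU_z = 2·(w−3)·(z−4).
MRS = (1/2)·(z−4)/(w−3).
At (6, 7): MRS = 0.5.
That is, one extra unit of w is worth 0.5 units of z at the margin.

MRS = 0.5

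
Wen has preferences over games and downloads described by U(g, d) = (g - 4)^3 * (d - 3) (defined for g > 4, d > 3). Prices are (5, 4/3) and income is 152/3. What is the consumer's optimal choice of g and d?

MU_g = 3·(g−4)^2·(d−3), MU_d = (g−4)^3.
MRS = (3/1)·(d−3)/(g−4).
Tangency: set MRS = p_g/p_d = 5/(4/3) = 3.75.
So (3/1)·(d − 3)/(g − 4) = 3.75, i.e. (d − 3) = 1.25·(g − 4).
Rewrite the budget in excess-of-subsistence terms: 5·(g − 4) + (4/3)·(d − 3) = 152/3 − 5·4 − (4/3)·3 = 80/3.
Substituting, (20/3)·(g − 4) = 80/3, so g − 4 = 4 and g* = 8.
Then d − 3 = 1.25·4 = 5, so d* = 8.

g* = 8, d* = 8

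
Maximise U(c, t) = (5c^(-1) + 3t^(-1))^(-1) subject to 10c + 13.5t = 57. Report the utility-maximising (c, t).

c* = 3, t* = 2

For CES with ρ = -1, MRS = (5/3)·(t/c)^2.
Tangency: set MRS = p_c/p_t = 10/13.5 = 20/27.
So (t/c)^2 = 4/9; taking the square root, t/c = 2/3, i.e. t = (2/3)·c.
Substitute into the budget 10·c + 13.5·t = 57: 19·c = 57, so c* = 3 and t* = (2/3)·3 = 2.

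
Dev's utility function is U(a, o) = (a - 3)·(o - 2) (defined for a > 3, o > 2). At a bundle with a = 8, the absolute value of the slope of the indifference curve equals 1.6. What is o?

MU_a = (o−2), MU_o = (a−3).
MRS = (o−2)/(a−3).
Substitute a = 8: MRS = (o − 2)/5. Setting this equal to 1.6 gives o − 2 = 1.6·5 = 8, so o = 10.

o = 10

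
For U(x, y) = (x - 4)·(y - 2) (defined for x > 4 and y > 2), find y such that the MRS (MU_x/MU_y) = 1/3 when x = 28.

MU_x = (y−2), MU_y = (x−4).
MRS = (y−2)/(x−4).
Substitute x = 28: MRS = (y − 2)/24. Setting this equal to 1/3 gives y − 2 = (1/3)·24 = 8, so y = 10.

y = 10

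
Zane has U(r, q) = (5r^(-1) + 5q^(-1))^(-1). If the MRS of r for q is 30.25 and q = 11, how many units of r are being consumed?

For CES with ρ = -1, MRS = (q/r)^2.
Setting (11/r)^2 = 30.25 gives 11/r = 5.5 and r = 2.

r = 2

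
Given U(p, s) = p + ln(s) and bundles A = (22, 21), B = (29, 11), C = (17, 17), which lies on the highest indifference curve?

Evaluate utility at each bundle:
U(A) = 25.045.
U(B) = 31.398.
U(C) = 19.833.
Highest utility is B, so B ≻ A ≻ C.

Bundle B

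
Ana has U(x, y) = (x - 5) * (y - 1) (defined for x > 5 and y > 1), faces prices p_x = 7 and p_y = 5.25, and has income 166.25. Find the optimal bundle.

x* = 14, y* = 13

MU_x = (y−1), MU_y = (x−5).
MRS = (y−1)/(x−5).
Tangency: set MRS = p_x/p_y = 7/5.25 = 4/3.
So (y − 1)/(x − 5) = 4/3, i.e. (y − 1) = (4/3)·(x − 5).
Rewrite the budget in excess-of-subsistence terms: 7·(x − 5) + 5.25·(y − 1) = 166.25 − 7·5 − 5.25·1 = 126.
Substituting, 14·(x − 5) = 126, so x − 5 = 9 and x* = 14.
Then y − 1 = (4/3)·9 = 12, so y* = 13.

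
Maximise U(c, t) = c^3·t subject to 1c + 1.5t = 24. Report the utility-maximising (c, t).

c* = 18, t* = 4

MU_c = 3·c^2·t and MU_t = c^3.
MRS = MU_c/MU_t = (3/1)·t/c.
Tangency: set MRS = p_c/p_t = 1/1.5 = 2/3.
So (3/1)·t/c = 2/3, i.e. t = (2/9)·c.
Substitute into the budget 1·c + 1.5·t = 24: (4/3)·c = 24, so c* = 18.
Then t* = (2/9)·18 = 4.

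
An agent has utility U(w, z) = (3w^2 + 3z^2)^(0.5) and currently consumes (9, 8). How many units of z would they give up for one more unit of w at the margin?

For CES with ρ = 2, MRS = (z/w)^(-1).
At (9, 8): MRS = 1.125.
That is, one extra unit of w is worth 1.125 units of z at the margin.

MRS = 1.125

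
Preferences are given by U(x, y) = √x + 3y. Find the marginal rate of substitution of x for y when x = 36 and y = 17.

MU_x = 1/(2√x), MU_y = 3.
MRS = 1/(2√x) ÷ 3.
At (36, 17): MRS = 1/36.
So at (36, 17) the consumer would give up 1/36 units of y for one more unit of x.

MRS = 1/36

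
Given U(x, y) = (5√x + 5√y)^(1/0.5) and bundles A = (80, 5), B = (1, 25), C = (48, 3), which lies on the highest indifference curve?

Evaluate utility at each bundle:
U(A) = 3125.000.
U(B) = 900.000.
U(C) = 1875.000.
Highest utility is A, so A ≻ C ≻ B.

Bundle A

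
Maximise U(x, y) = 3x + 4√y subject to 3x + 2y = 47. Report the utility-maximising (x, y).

x* = 15, y* = 1

MU_x = 3, MU_y = 4/(2√y).
MRS = 3 ÷ (4/(2√y)).
Tangency: set MRS = p_x/p_y = 3/2 = 1.5.
MRS depends only on y: 1.5·√y = 1.5 ⇒ √y = 1.5/1.5 = 1 ⇒ y* = 1.
From the budget, 3·x = 47 − 2·1 = 45, so x* = 15.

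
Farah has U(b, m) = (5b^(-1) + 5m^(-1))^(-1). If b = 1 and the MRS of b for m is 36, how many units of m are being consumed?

m = 6

For CES with ρ = -1, MRS = (m/b)^2.
Setting (m/1)^2 = 36 gives m/1 = 6 and m = 6.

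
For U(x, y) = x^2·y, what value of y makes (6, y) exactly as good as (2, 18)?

U(2, 18) = 72.
Set U(6, y) = 72 and solve.
With x = 6: 6^2 = 36, so y = 72/36 = 2.
Check: U(6, 2) = 72.

y = 2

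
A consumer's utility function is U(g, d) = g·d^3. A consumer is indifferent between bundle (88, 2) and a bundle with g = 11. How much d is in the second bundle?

U(88, 2) = 704.
Set U(11, d) = 704 and solve.
With g = 11: d^3 = 704/11 = 64; taking the cube root, d = 4.
Check: U(11, 4) = 704.

d = 4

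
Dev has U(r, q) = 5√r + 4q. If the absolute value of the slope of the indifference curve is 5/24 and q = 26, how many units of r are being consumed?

MU_r = 5/(2√r), MU_q = 4.
MRS = 5/(2√r) ÷ 4.
MRS depends only on r: 0.625/√r = 5/24 ⇒ √r = 0.625/(5/24) = 3 ⇒ r = 9.

r = 9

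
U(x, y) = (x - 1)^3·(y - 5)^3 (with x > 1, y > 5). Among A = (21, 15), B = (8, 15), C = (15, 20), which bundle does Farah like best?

Bundle C

Evaluate utility at each bundle:
U(A) = 8000000.
U(B) = 343000.
U(C) = 9261000.
Highest utility is C, so C ≻ A ≻ B.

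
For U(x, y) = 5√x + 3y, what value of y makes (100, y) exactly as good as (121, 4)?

y = 17/3

U(121, 4) = 67.
Set U(100, y) = 67 and solve.
With x = 100: √100 = 10, so 3y = 67 − 5·10 = 17 and y = 17/3.
Check: U(100, 17/3) = 67.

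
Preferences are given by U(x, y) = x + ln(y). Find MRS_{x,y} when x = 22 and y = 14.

MU_x = 1, MU_y = 1/y.
MRS = 1 ÷ (1/y).
At (22, 14): MRS = 14.
The indifference curve has slope −14 at this bundle.

MRS = 14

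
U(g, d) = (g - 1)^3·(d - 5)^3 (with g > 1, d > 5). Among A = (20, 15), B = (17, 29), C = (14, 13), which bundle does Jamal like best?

Evaluate utility at each bundle:
U(A) = 6859000.
U(B) = 56623104.
U(C) = 1124864.
Highest utility is B, so B ≻ A ≻ C.

Bundle B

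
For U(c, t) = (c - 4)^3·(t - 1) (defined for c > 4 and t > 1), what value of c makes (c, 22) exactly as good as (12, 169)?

U(12, 169) = 86016.
Set U(c, 22) = 86016 and solve.
With t = 22: (22 − 1) = 21, so (c − 4)^3 = 86016/21 = 4096.
Taking the cube root (with c > 4): c − 4 = 16, so c = 20.
Check: U(20, 22) = 86016.

c = 20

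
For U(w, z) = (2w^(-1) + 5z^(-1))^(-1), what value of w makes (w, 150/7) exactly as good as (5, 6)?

U depends on (w, z) only through S = 2w^(-1) + 5z^(-1), so equal utility means equal S. At (5, 6): S = 37/30.
With z = 150/7: 5·(150/7)^(-1) = 7/30, so 2w^(-1) = 37/30 − 7/30 = 1, i.e. w^(-1) = 0.5.
Hence w = 1/0.5 = 2.
Check: U(2, 150/7) = 0.8108.

w = 2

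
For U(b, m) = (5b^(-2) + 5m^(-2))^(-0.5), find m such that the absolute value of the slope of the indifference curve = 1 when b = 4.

m = 4

For CES with ρ = -2, MRS = (m/b)^3.
Setting (m/4)^3 = 1 gives m/4 = 1 and m = 4.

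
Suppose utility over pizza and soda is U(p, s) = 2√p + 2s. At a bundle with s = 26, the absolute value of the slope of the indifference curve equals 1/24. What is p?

MU_p = 2/(2√p), MU_s = 2.
MRS = 2/(2√p) ÷ 2.
MRS depends only on p: 0.5/√p = 1/24 ⇒ √p = 0.5/(1/24) = 12 ⇒ p = 144.

p = 144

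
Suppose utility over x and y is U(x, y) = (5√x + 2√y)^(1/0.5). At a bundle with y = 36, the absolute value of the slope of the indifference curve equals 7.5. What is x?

For CES with ρ = 0.5, MRS = (5/2)·√(y/x).
Setting (5/2)·√(36/x) = 7.5 gives √(36/x) = 3, so 36/x = 9 and x = 4.

x = 4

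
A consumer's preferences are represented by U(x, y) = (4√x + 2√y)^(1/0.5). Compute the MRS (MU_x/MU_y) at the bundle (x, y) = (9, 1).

MRS = 2/3

For CES with ρ = 0.5, MRS = (4/2)·√(y/x).
At (9, 1): MRS = 2/3.
The indifference curve has slope −2/3 at this bundle.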